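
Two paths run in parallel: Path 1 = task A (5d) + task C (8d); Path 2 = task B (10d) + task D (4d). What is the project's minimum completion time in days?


Path 1 = 5 + 8 = 13 days
Path 2 = 10 + 4 = 14 days
Duration = max(13, 14) = 14 days

14 days


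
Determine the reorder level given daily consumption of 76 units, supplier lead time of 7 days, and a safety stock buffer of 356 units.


Formula: ROP = (Daily Demand * Lead Time) + Safety Stock
Demand during lead time = 76 * 7 = 532 units
ROP = 532 + 356 = 888 units

888 units


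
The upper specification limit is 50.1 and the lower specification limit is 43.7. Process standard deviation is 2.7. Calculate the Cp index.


Cp = (50.1 - 43.7) / (6 * 2.7)

0.4


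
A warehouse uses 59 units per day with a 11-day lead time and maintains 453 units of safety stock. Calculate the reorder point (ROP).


Formula: ROP = (Daily Demand * Lead Time) + Safety Stock
Demand during lead time = 59 * 11 = 649 units
ROP = 649 + 453 = 1102 units

1102 units


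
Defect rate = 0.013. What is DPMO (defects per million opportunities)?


DPMO = defect_rate * 1000000 = 0.013 * 1000000

13000


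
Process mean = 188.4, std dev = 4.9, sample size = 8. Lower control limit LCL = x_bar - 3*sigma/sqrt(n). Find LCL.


LCL = 188.4 - 3 * 4.9 / sqrt(8)

183.2


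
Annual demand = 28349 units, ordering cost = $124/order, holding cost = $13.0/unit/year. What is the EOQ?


Formula: EOQ = sqrt(2 * D * S / H)
Numerator: 2 * 28349 * 124 = 7030552
2DS/H = 7030552 / 13.0 = 540811.7
EOQ = sqrt(540811.7) = 735.4 units

735.4 units


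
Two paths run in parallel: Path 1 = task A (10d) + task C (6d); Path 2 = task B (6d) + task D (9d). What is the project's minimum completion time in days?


Path 1 = 10 + 6 = 16 days
Path 2 = 6 + 9 = 15 days
Duration = max(16, 15) = 16 days

16 days


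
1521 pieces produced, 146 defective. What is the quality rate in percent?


Formula: Quality Rate = Good Pieces / Total Pieces * 100
Good pieces = 1521 - 146 = 1375
QR = 1375 / 1521 * 100 = 90.4%

90.4%


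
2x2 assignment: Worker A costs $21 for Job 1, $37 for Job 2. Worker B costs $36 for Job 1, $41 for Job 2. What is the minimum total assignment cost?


Option 1: A->1 + B->2 = $21 + $41 = $62
Option 2: A->2 + B->1 = $37 + $36 = $73
Min cost = min($62, $73) = $62

$62


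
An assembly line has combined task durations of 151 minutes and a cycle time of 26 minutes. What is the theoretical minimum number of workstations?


Formula: N_min = ceil(Sum of Task Times / Cycle Time)
N_min = ceil(151 min / 26 min) = ceil(5.8077)
N_min = 6 stations

6


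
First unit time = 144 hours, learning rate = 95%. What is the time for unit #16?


Formula: T_n = T_1 * (learning_rate)^(log2(n)) where learning_rate = rate/100
Doublings = log2(16) = 4
T_n = 144 * 0.95^4
T_n = 144 * 0.8145 = 117.3 hours

117.3 hours


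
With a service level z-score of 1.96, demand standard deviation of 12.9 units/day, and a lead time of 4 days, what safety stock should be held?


Formula: SS = z * sigma_d * sqrt(LT)
sqrt(LT) = sqrt(4) = 2.0
SS = 1.96 * 12.9 * 2.0
SS = 50.6 units

50.6 units


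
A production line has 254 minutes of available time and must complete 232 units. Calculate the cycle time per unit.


Formula: CT = Available Time / Number of Units
CT = 254 min / 232 units
CT = 1.09 min/unit

1.09 min/unit


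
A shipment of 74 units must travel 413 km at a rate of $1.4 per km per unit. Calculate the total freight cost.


TC = dist * cost * units = 413 * 1.4 * 74 = $42786.80

$42786.80


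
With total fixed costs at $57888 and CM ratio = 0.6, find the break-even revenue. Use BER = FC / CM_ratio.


Formula: BER = Fixed Costs / Contribution Margin Ratio
BER = $57888 / 0.6
BER = $96480.00 (to the nearest cent)

$96480.00


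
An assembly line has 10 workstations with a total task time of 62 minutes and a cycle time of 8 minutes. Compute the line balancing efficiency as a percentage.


Formula: Efficiency = Sum of Task Times / (N_stations * CT) * 100
Total station capacity = 10 stations * 8 min = 80 min
Efficiency = 62 / 80 * 100 = 77.5%

77.5%


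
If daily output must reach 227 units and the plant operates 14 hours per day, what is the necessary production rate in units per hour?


Formula: Production Rate = Daily Demand / Available Hours
Rate = 227 units/day / 14 hours/day
Rate = 16.2 units/hour

16.2 units/hour


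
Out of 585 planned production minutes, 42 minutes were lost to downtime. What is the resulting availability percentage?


Formula: Availability = (Planned Time - Downtime) / Planned Time * 100
Uptime = 585 - 42 = 543 min
Availability = 543 / 585 * 100 = 92.8%

92.8%


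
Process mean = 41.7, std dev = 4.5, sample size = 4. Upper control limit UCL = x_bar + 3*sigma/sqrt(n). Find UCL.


UCL = 41.7 + 3 * 4.5 / sqrt(4)

48.45


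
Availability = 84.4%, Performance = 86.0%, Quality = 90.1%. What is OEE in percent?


Formula: OEE = Availability * Performance * Quality / 10000
A * P = 84.4% * 86.0% / 100 = 72.58%
OEE = 72.58% * 90.1% / 100 = 65.4%

65.4%


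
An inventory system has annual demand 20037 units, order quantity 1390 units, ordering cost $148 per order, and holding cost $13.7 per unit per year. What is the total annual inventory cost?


TC = 20037/1390 * 148 + 1390/2 * 13.7

$11654.94


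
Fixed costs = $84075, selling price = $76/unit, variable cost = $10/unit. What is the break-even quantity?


Formula: BEQ = Fixed Costs / (Price - Variable Cost)
Contribution margin = $76 - $10 = $66/unit
BEQ = ceil($84075 / $66/unit) = ceil(1273.86) = 1274 units

1274 units


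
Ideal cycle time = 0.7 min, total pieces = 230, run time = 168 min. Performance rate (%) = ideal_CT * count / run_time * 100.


Formula: Performance = (Ideal CT * Total Count) / Run Time * 100
Ideal output time = 0.7 * 230 = 161.0 min
Performance = 161.0 / 168 * 100 = 95.8%

95.8%


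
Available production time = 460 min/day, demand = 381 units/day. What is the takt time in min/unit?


Formula: Takt Time = Available Production Time / Customer Demand
Takt = 460 min/day / 381 units/day
Takt = 1.21 min/unit

1.21 min/unit


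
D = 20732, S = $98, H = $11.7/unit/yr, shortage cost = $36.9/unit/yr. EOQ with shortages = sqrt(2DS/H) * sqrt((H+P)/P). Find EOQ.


Formula: EOQ* = sqrt(2DS/H) * sqrt((H+P)/P)
Base EOQ = sqrt(2*20732*98/11.7) = 589.33 units
Correction = sqrt((11.7+36.9)/36.9) = 1.14764
EOQ* = 589.33 * 1.14764 = 676.3 units

676.3 units


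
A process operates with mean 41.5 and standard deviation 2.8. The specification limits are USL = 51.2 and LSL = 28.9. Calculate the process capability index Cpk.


Cpu = (51.2 - 41.5) / (3 * 2.8) = 1.15
Cpl = (41.5 - 28.9) / (3 * 2.8) = 1.5
Cpk = min(1.15, 1.5) = 1.15

1.15


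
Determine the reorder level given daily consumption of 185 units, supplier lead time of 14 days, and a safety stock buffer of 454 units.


Formula: ROP = (Daily Demand * Lead Time) + Safety Stock
Demand during lead time = 185 * 14 = 2590 units
ROP = 2590 + 454 = 3044 units

3044 units


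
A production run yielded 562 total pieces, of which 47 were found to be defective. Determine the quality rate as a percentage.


Formula: Quality Rate = Good Pieces / Total Pieces * 100
Good pieces = 562 - 47 = 515
QR = 515 / 562 * 100 = 91.6%

91.6%


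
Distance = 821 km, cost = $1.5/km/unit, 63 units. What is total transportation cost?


TC = dist * cost * units = 821 * 1.5 * 63 = $77584.50

$77584.50


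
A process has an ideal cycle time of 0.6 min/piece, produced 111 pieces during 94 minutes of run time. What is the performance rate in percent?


Formula: Performance = (Ideal CT * Total Count) / Run Time * 100
Ideal output time = 0.6 * 111 = 66.6 min
Performance = 66.6 / 94 * 100 = 70.9%

70.9%


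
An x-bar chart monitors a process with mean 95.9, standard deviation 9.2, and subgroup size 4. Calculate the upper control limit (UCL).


UCL = 95.9 + 3 * 9.2 / sqrt(4)

109.7


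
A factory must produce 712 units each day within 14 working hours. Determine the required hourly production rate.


Formula: Production Rate = Daily Demand / Available Hours
Rate = 712 units/day / 14 hours/day
Rate = 50.9 units/hour

50.9 units/hour


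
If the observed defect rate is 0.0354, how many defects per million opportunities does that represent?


DPMO = defect_rate * 1000000 = 0.0354 * 1000000

35400


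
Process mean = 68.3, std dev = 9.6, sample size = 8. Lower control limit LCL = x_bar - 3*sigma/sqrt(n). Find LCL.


LCL = 68.3 - 3 * 9.6 / sqrt(8)

58.12


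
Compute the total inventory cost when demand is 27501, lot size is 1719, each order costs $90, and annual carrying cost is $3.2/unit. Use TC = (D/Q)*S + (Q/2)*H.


TC = 27501/1719 * 90 + 1719/2 * 3.2

$4190.24


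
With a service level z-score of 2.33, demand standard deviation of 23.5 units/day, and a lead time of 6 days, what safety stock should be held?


Formula: SS = z * sigma_d * sqrt(LT)
sqrt(LT) = sqrt(6) = 2.4495
SS = 2.33 * 23.5 * 2.4495
SS = 134.1 units

134.1 units


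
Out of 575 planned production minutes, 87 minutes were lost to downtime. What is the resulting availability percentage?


Formula: Availability = (Planned Time - Downtime) / Planned Time * 100
Uptime = 575 - 87 = 488 min
Availability = 488 / 575 * 100 = 84.9%

84.9%


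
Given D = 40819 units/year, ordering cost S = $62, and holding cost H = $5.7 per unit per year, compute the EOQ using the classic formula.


Formula: EOQ = sqrt(2 * D * S / H)
Numerator: 2 * 40819 * 62 = 5061556
2DS/H = 5061556 / 5.7 = 887992.3
EOQ = sqrt(887992.3) = 942.3 units

942.3 units


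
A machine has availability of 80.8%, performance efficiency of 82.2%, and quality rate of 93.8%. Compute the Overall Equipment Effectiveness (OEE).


Formula: OEE = Availability * Performance * Quality / 10000
A * P = 80.8% * 82.2% / 100 = 66.42%
OEE = 66.42% * 93.8% / 100 = 62.3%

62.3%


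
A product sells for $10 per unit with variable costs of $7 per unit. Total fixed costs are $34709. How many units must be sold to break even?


Formula: BEQ = Fixed Costs / (Price - Variable Cost)
Contribution margin = $10 - $7 = $3/unit
BEQ = ceil($34709 / $3/unit) = ceil(11569.67) = 11570 units

11570 units


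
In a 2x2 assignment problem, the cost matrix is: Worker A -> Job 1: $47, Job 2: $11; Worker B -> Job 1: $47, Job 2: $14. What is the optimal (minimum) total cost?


Option 1: A->1 + B->2 = $47 + $14 = $61
Option 2: A->2 + B->1 = $11 + $47 = $58
Min cost = min($61, $58) = $58

$58


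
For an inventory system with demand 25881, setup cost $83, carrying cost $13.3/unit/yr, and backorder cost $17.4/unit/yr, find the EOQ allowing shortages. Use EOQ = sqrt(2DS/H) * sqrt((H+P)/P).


Formula: EOQ* = sqrt(2DS/H) * sqrt((H+P)/P)
Base EOQ = sqrt(2*25881*83/13.3) = 568.35 units
Correction = sqrt((13.3+17.4)/17.4) = 1.3283
EOQ* = 568.35 * 1.3283 = 754.9 units

754.9 units


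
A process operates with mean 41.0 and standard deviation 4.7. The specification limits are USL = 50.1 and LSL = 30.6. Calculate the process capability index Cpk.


Cpu = (50.1 - 41.0) / (3 * 4.7) = 0.65
Cpl = (41.0 - 30.6) / (3 * 4.7) = 0.74
Cpk = min(0.65, 0.74) = 0.65

0.65


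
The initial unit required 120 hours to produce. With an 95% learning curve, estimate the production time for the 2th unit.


Formula: T_n = T_1 * (learning_rate)^(log2(n)) where learning_rate = rate/100
Doublings = log2(2) = 1
T_n = 120 * 0.95^1
T_n = 120 * 0.95 = 114.0 hours

114.0 hours


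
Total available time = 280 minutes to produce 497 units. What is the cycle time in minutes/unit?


Formula: CT = Available Time / Number of Units
CT = 280 min / 497 units
CT = 0.56 min/unit

0.56 min/unit


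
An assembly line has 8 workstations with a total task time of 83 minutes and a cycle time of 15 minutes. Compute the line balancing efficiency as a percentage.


Formula: Efficiency = Sum of Task Times / (N_stations * CT) * 100
Total station capacity = 8 stations * 15 min = 120 min
Efficiency = 83 / 120 * 100 = 69.2%

69.2%


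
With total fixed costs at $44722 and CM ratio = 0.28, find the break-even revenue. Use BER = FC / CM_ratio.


Formula: BER = Fixed Costs / Contribution Margin Ratio
BER = $44722 / 0.28
BER = $159721.43 (to the nearest cent)

$159721.43


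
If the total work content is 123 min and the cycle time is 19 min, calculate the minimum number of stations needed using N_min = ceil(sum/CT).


Formula: N_min = ceil(Sum of Task Times / Cycle Time)
N_min = ceil(123 min / 19 min) = ceil(6.4737)
N_min = 7 stations

7


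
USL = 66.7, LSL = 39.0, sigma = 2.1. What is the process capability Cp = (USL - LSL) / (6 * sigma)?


Cp = (66.7 - 39.0) / (6 * 2.1)

2.2


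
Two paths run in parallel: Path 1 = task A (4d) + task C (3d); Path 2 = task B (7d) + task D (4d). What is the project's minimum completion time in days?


Path 1 = 4 + 3 = 7 days
Path 2 = 7 + 4 = 11 days
Duration = max(7, 11) = 11 days

11 days


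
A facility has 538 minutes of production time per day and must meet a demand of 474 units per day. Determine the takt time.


Formula: Takt Time = Available Production Time / Customer Demand
Takt = 538 min/day / 474 units/day
Takt = 1.14 min/unit

1.14 min/unit


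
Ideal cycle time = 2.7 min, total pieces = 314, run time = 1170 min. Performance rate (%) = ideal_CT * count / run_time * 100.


Formula: Performance = (Ideal CT * Total Count) / Run Time * 100
Ideal output time = 2.7 * 314 = 847.8 min
Performance = 847.8 / 1170 * 100 = 72.5%

72.5%


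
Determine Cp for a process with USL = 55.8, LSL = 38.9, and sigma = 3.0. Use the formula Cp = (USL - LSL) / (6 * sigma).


Cp = (55.8 - 38.9) / (6 * 3.0)

0.94


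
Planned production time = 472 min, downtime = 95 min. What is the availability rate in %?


Formula: Availability = (Planned Time - Downtime) / Planned Time * 100
Uptime = 472 - 95 = 377 min
Availability = 377 / 472 * 100 = 79.9%

79.9%


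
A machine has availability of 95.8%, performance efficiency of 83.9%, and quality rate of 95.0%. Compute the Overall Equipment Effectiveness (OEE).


Formula: OEE = Availability * Performance * Quality / 10000
A * P = 95.8% * 83.9% / 100 = 80.38%
OEE = 80.38% * 95.0% / 100 = 76.4%

76.4%


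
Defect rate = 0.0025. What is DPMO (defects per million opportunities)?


DPMO = defect_rate * 1000000 = 0.0025 * 1000000

2500


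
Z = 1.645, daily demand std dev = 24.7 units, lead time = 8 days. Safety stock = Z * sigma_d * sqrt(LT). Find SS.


Formula: SS = z * sigma_d * sqrt(LT)
sqrt(LT) = sqrt(8) = 2.8284
SS = 1.645 * 24.7 * 2.8284
SS = 114.9 units

114.9 units


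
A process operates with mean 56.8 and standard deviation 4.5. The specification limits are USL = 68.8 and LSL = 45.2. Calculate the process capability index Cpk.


Cpu = (68.8 - 56.8) / (3 * 4.5) = 0.89
Cpl = (56.8 - 45.2) / (3 * 4.5) = 0.86
Cpk = min(0.89, 0.86) = 0.86

0.86


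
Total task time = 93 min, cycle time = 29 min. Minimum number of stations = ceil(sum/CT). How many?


Formula: N_min = ceil(Sum of Task Times / Cycle Time)
N_min = ceil(93 min / 29 min) = ceil(3.2069)
N_min = 4 stations

4


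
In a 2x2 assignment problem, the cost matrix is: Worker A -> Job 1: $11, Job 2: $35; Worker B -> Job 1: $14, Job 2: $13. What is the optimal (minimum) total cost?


Option 1: A->1 + B->2 = $11 + $13 = $24
Option 2: A->2 + B->1 = $35 + $14 = $49
Min cost = min($24, $49) = $24

$24


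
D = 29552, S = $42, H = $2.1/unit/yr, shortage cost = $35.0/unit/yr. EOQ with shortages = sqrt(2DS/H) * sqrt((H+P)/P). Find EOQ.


Formula: EOQ* = sqrt(2DS/H) * sqrt((H+P)/P)
Base EOQ = sqrt(2*29552*42/2.1) = 1087.24 units
Correction = sqrt((2.1+35.0)/35.0) = 1.02956
EOQ* = 1087.24 * 1.02956 = 1119.4 units

1119.4 units


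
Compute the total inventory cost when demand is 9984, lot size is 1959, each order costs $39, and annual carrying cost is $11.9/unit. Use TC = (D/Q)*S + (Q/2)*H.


TC = 9984/1959 * 39 + 1959/2 * 11.9

$11854.81


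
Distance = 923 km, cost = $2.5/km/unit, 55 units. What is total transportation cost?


TC = dist * cost * units = 923 * 2.5 * 55 = $126912.50

$126912.50


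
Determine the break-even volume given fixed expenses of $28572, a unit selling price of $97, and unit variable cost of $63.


Formula: BEQ = Fixed Costs / (Price - Variable Cost)
Contribution margin = $97 - $63 = $34/unit
BEQ = ceil($28572 / $34/unit) = ceil(840.35) = 841 units

841 units


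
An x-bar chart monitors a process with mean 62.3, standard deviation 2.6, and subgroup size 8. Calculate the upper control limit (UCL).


UCL = 62.3 + 3 * 2.6 / sqrt(8)

65.06


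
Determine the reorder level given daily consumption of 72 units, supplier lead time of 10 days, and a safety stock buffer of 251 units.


Formula: ROP = (Daily Demand * Lead Time) + Safety Stock
Demand during lead time = 72 * 10 = 720 units
ROP = 720 + 251 = 971 units

971 units


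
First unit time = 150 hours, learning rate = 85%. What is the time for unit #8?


Formula: T_n = T_1 * (learning_rate)^(log2(n)) where learning_rate = rate/100
Doublings = log2(8) = 3
T_n = 150 * 0.85^3
T_n = 150 * 0.6141 = 92.1 hours

92.1 hours


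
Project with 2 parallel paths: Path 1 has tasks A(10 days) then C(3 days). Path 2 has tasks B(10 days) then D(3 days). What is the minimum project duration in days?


Path 1 = 10 + 3 = 13 days
Path 2 = 10 + 3 = 13 days
Duration = max(13, 13) = 13 days

13 days


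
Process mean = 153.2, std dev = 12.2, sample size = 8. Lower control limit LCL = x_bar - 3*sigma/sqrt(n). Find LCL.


LCL = 153.2 - 3 * 12.2 / sqrt(8)

140.26


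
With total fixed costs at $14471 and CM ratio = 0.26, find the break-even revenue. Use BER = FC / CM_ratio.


Formula: BER = Fixed Costs / Contribution Margin Ratio
BER = $14471 / 0.26
BER = $55657.69 (to the nearest cent)

$55657.69


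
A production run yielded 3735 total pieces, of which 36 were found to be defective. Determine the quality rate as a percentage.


Formula: Quality Rate = Good Pieces / Total Pieces * 100
Good pieces = 3735 - 36 = 3699
QR = 3699 / 3735 * 100 = 99.0%

99.0%


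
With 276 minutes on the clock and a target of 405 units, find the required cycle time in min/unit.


Formula: CT = Available Time / Number of Units
CT = 276 min / 405 units
CT = 0.68 min/unit

0.68 min/unit


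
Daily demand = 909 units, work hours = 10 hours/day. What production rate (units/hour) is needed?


Formula: Production Rate = Daily Demand / Available Hours
Rate = 909 units/day / 10 hours/day
Rate = 90.9 units/hour

90.9 units/hour


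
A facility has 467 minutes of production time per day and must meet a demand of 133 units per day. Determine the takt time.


Formula: Takt Time = Available Production Time / Customer Demand
Takt = 467 min/day / 133 units/day
Takt = 3.51 min/unit

3.51 min/unit


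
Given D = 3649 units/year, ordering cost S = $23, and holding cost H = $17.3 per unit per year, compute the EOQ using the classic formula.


Formula: EOQ = sqrt(2 * D * S / H)
Numerator: 2 * 3649 * 23 = 167854
2DS/H = 167854 / 17.3 = 9702.5
EOQ = sqrt(9702.5) = 98.5 units

98.5 units


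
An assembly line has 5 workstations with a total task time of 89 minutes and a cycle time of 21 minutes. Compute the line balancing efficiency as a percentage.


Formula: Efficiency = Sum of Task Times / (N_stations * CT) * 100
Total station capacity = 5 stations * 21 min = 105 min
Efficiency = 89 / 105 * 100 = 84.8%

84.8%


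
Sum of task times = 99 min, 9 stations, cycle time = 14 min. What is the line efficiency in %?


Formula: Efficiency = Sum of Task Times / (N_stations * CT) * 100
Total station capacity = 9 stations * 14 min = 126 min
Efficiency = 99 / 126 * 100 = 78.6%

78.6%


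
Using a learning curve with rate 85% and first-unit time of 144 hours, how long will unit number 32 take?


Formula: T_n = T_1 * (learning_rate)^(log2(n)) where learning_rate = rate/100
Doublings = log2(32) = 5
T_n = 144 * 0.85^5
T_n = 144 * 0.4437 = 63.9 hours

63.9 hours


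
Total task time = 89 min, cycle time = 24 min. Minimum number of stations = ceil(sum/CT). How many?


Formula: N_min = ceil(Sum of Task Times / Cycle Time)
N_min = ceil(89 min / 24 min) = ceil(3.7083)
N_min = 4 stations

4


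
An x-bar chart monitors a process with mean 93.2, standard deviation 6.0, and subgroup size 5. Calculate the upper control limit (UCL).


UCL = 93.2 + 3 * 6.0 / sqrt(5)

101.25


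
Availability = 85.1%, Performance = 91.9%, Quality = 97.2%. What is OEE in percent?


Formula: OEE = Availability * Performance * Quality / 10000
A * P = 85.1% * 91.9% / 100 = 78.21%
OEE = 78.21% * 97.2% / 100 = 76.0%

76.0%


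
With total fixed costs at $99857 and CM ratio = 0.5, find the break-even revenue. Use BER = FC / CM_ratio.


Formula: BER = Fixed Costs / Contribution Margin Ratio
BER = $99857 / 0.5
BER = $199714.00 (to the nearest cent)

$199714.00


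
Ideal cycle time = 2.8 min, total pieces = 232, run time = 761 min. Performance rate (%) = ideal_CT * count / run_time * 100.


Formula: Performance = (Ideal CT * Total Count) / Run Time * 100
Ideal output time = 2.8 * 232 = 649.6 min
Performance = 649.6 / 761 * 100 = 85.4%

85.4%


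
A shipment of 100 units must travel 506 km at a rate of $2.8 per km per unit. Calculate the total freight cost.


TC = dist * cost * units = 506 * 2.8 * 100 = $141680.00

$141680.00


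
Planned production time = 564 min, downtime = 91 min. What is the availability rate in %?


Formula: Availability = (Planned Time - Downtime) / Planned Time * 100
Uptime = 564 - 91 = 473 min
Availability = 473 / 564 * 100 = 83.9%

83.9%


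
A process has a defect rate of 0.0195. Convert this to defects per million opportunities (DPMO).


DPMO = defect_rate * 1000000 = 0.0195 * 1000000

19500


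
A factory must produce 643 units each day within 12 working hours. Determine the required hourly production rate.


Formula: Production Rate = Daily Demand / Available Hours
Rate = 643 units/day / 12 hours/day
Rate = 53.6 units/hour

53.6 units/hour


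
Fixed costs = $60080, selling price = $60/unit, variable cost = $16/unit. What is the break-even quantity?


Formula: BEQ = Fixed Costs / (Price - Variable Cost)
Contribution margin = $60 - $16 = $44/unit
BEQ = ceil($60080 / $44/unit) = ceil(1365.45) = 1366 units

1366 units


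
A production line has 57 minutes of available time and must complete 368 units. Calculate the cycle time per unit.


Formula: CT = Available Time / Number of Units
CT = 57 min / 368 units
CT = 0.15 min/unit

0.15 min/unit


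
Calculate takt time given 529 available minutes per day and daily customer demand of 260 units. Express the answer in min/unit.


Formula: Takt Time = Available Production Time / Customer Demand
Takt = 529 min/day / 260 units/day
Takt = 2.03 min/unit

2.03 min/unit


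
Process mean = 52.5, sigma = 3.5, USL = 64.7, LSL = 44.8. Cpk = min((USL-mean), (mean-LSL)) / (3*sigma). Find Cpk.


Cpu = (64.7 - 52.5) / (3 * 3.5) = 1.16
Cpl = (52.5 - 44.8) / (3 * 3.5) = 0.73
Cpk = min(1.16, 0.73) = 0.73

0.73


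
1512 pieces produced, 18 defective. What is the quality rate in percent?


Formula: Quality Rate = Good Pieces / Total Pieces * 100
Good pieces = 1512 - 18 = 1494
QR = 1494 / 1512 * 100 = 98.8%

98.8%


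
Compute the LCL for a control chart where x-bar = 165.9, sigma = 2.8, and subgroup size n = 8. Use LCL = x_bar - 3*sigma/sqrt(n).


LCL = 165.9 - 3 * 2.8 / sqrt(8)

162.93


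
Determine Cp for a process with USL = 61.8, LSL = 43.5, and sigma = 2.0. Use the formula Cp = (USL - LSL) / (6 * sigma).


Cp = (61.8 - 43.5) / (6 * 2.0)

1.53


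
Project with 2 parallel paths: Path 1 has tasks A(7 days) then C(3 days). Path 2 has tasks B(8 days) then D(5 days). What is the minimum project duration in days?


Path 1 = 7 + 3 = 10 days
Path 2 = 8 + 5 = 13 days
Duration = max(10, 13) = 13 days

13 days


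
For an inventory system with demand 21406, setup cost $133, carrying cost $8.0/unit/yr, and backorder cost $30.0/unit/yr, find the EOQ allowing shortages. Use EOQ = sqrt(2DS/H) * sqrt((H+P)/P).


Formula: EOQ* = sqrt(2DS/H) * sqrt((H+P)/P)
Base EOQ = sqrt(2*21406*133/8.0) = 843.65 units
Correction = sqrt((8.0+30.0)/30.0) = 1.12546
EOQ* = 843.65 * 1.12546 = 949.5 units

949.5 units


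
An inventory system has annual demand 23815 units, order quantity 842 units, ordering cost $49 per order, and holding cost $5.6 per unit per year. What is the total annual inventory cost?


TC = 23815/842 * 49 + 842/2 * 5.6

$3743.51


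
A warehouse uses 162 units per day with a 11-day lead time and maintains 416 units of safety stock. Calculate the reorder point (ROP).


Formula: ROP = (Daily Demand * Lead Time) + Safety Stock
Demand during lead time = 162 * 11 = 1782 units
ROP = 1782 + 416 = 2198 units

2198 units


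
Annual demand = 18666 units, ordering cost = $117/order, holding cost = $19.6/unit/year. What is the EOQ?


Formula: EOQ = sqrt(2 * D * S / H)
Numerator: 2 * 18666 * 117 = 4367844
2DS/H = 4367844 / 19.6 = 222849.2
EOQ = sqrt(222849.2) = 472.1 units

472.1 units


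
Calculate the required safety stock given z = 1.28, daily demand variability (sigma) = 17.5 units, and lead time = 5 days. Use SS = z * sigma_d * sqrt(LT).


Formula: SS = z * sigma_d * sqrt(LT)
sqrt(LT) = sqrt(5) = 2.2361
SS = 1.28 * 17.5 * 2.2361
SS = 50.1 units

50.1 units


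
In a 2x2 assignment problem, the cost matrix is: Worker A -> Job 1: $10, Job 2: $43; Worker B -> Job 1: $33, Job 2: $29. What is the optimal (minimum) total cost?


Option 1: A->1 + B->2 = $10 + $29 = $39
Option 2: A->2 + B->1 = $43 + $33 = $76
Min cost = min($39, $76) = $39

$39


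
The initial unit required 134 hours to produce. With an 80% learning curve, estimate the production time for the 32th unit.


Formula: T_n = T_1 * (learning_rate)^(log2(n)) where learning_rate = rate/100
Doublings = log2(32) = 5
T_n = 134 * 0.8^5
T_n = 134 * 0.3277 = 43.9 hours

43.9 hours


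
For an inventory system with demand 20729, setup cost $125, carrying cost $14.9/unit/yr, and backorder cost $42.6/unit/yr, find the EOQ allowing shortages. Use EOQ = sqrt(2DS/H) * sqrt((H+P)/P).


Formula: EOQ* = sqrt(2DS/H) * sqrt((H+P)/P)
Base EOQ = sqrt(2*20729*125/14.9) = 589.75 units
Correction = sqrt((14.9+42.6)/42.6) = 1.16179
EOQ* = 589.75 * 1.16179 = 685.2 units

685.2 units


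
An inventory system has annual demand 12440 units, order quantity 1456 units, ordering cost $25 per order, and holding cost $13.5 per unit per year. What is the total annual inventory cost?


TC = 12440/1456 * 25 + 1456/2 * 13.5

$10041.60


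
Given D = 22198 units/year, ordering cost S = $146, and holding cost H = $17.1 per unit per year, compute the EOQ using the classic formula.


Formula: EOQ = sqrt(2 * D * S / H)
Numerator: 2 * 22198 * 146 = 6481816
2DS/H = 6481816 / 17.1 = 379053.6
EOQ = sqrt(379053.6) = 615.7 units

615.7 units


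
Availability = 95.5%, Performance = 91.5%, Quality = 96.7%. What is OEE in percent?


Formula: OEE = Availability * Performance * Quality / 10000
A * P = 95.5% * 91.5% / 100 = 87.38%
OEE = 87.38% * 96.7% / 100 = 84.5%

84.5%


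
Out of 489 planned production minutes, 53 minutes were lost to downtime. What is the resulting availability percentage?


Formula: Availability = (Planned Time - Downtime) / Planned Time * 100
Uptime = 489 - 53 = 436 min
Availability = 436 / 489 * 100 = 89.2%

89.2%


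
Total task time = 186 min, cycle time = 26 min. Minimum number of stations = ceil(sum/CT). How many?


Formula: N_min = ceil(Sum of Task Times / Cycle Time)
N_min = ceil(186 min / 26 min) = ceil(7.1538)
N_min = 8 stations

8


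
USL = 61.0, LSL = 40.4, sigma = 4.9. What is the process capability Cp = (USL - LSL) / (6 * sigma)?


Cp = (61.0 - 40.4) / (6 * 4.9)

0.7


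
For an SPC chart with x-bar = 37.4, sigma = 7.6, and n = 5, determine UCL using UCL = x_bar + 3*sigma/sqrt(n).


UCL = 37.4 + 3 * 7.6 / sqrt(5)

47.6


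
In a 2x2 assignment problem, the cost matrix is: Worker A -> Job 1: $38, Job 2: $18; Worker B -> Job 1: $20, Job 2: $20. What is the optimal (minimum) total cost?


Option 1: A->1 + B->2 = $38 + $20 = $58
Option 2: A->2 + B->1 = $18 + $20 = $38
Min cost = min($58, $38) = $38

$38


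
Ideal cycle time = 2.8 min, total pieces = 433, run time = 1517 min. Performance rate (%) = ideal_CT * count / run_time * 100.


Formula: Performance = (Ideal CT * Total Count) / Run Time * 100
Ideal output time = 2.8 * 433 = 1212.4 min
Performance = 1212.4 / 1517 * 100 = 79.9%

79.9%


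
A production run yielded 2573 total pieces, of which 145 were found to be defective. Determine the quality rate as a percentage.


Formula: Quality Rate = Good Pieces / Total Pieces * 100
Good pieces = 2573 - 145 = 2428
QR = 2428 / 2573 * 100 = 94.4%

94.4%


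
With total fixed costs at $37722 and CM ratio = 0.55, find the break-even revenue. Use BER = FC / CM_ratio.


Formula: BER = Fixed Costs / Contribution Margin Ratio
BER = $37722 / 0.55
BER = $68585.45 (to the nearest cent)

$68585.45


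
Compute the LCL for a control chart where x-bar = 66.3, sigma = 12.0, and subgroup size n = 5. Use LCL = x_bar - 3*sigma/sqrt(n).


LCL = 66.3 - 3 * 12.0 / sqrt(5)

50.2


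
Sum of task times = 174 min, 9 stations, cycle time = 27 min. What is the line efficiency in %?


Formula: Efficiency = Sum of Task Times / (N_stations * CT) * 100
Total station capacity = 9 stations * 27 min = 243 min
Efficiency = 174 / 243 * 100 = 71.6%

71.6%


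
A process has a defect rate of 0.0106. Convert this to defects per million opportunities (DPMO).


DPMO = defect_rate * 1000000 = 0.0106 * 1000000

10600


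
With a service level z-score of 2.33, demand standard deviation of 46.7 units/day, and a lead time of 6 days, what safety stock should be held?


Formula: SS = z * sigma_d * sqrt(LT)
sqrt(LT) = sqrt(6) = 2.4495
SS = 2.33 * 46.7 * 2.4495
SS = 266.5 units

266.5 units


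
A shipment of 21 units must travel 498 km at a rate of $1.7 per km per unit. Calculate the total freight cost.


TC = dist * cost * units = 498 * 1.7 * 21 = $17778.60

$17778.60


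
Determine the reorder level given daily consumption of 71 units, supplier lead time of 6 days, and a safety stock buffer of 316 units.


Formula: ROP = (Daily Demand * Lead Time) + Safety Stock
Demand during lead time = 71 * 6 = 426 units
ROP = 426 + 316 = 742 units

742 units


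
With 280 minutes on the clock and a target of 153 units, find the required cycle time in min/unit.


Formula: CT = Available Time / Number of Units
CT = 280 min / 153 units
CT = 1.83 min/unit

1.83 min/unit


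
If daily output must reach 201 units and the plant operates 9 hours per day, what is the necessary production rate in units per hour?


Formula: Production Rate = Daily Demand / Available Hours
Rate = 201 units/day / 9 hours/day
Rate = 22.3 units/hour

22.3 units/hour


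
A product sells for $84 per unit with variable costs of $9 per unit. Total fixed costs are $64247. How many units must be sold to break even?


Formula: BEQ = Fixed Costs / (Price - Variable Cost)
Contribution margin = $84 - $9 = $75/unit
BEQ = ceil($64247 / $75/unit) = ceil(856.63) = 857 units

857 units


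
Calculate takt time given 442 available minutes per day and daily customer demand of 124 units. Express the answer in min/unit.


Formula: Takt Time = Available Production Time / Customer Demand
Takt = 442 min/day / 124 units/day
Takt = 3.56 min/unit

3.56 min/unit


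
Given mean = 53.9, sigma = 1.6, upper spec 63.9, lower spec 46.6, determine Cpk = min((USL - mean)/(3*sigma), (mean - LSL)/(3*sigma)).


Cpu = (63.9 - 53.9) / (3 * 1.6) = 2.08
Cpl = (53.9 - 46.6) / (3 * 1.6) = 1.52
Cpk = min(2.08, 1.52) = 1.52

1.52


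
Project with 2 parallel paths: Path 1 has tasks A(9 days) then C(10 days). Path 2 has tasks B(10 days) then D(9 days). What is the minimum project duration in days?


Path 1 = 9 + 10 = 19 days
Path 2 = 10 + 9 = 19 days
Duration = max(19, 19) = 19 days

19 days


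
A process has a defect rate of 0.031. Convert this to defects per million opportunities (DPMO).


DPMO = defect_rate * 1000000 = 0.031 * 1000000

31000


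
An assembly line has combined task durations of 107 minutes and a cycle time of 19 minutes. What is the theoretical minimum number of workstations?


Formula: N_min = ceil(Sum of Task Times / Cycle Time)
N_min = ceil(107 min / 19 min) = ceil(5.6316)
N_min = 6 stations

6


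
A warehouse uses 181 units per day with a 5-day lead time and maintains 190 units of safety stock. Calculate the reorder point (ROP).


Formula: ROP = (Daily Demand * Lead Time) + Safety Stock
Demand during lead time = 181 * 5 = 905 units
ROP = 905 + 190 = 1095 units

1095 units


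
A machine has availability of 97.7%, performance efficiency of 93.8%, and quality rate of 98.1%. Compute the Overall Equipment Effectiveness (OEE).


Formula: OEE = Availability * Performance * Quality / 10000
A * P = 97.7% * 93.8% / 100 = 91.64%
OEE = 91.64% * 98.1% / 100 = 89.9%

89.9%


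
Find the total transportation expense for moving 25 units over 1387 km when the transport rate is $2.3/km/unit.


TC = dist * cost * units = 1387 * 2.3 * 25 = $79752.50

$79752.50


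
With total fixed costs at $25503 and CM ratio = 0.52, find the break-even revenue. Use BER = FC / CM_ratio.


Formula: BER = Fixed Costs / Contribution Margin Ratio
BER = $25503 / 0.52
BER = $49044.23 (to the nearest cent)

$49044.23


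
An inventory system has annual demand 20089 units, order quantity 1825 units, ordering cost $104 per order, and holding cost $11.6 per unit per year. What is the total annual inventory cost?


TC = 20089/1825 * 104 + 1825/2 * 11.6

$11729.80


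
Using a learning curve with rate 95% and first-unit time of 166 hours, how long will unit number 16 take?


Formula: T_n = T_1 * (learning_rate)^(log2(n)) where learning_rate = rate/100
Doublings = log2(16) = 4
T_n = 166 * 0.95^4
T_n = 166 * 0.8145 = 135.2 hours

135.2 hours


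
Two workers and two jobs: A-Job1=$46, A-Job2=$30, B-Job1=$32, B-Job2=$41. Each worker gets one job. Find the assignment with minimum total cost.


Option 1: A->1 + B->2 = $46 + $41 = $87
Option 2: A->2 + B->1 = $30 + $32 = $62
Min cost = min($87, $62) = $62

$62


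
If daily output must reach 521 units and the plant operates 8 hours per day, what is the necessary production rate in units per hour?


Formula: Production Rate = Daily Demand / Available Hours
Rate = 521 units/day / 8 hours/day
Rate = 65.1 units/hour

65.1 units/hour


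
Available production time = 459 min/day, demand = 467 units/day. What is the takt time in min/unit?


Formula: Takt Time = Available Production Time / Customer Demand
Takt = 459 min/day / 467 units/day
Takt = 0.98 min/unit

0.98 min/unit


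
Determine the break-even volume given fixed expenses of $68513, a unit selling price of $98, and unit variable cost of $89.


Formula: BEQ = Fixed Costs / (Price - Variable Cost)
Contribution margin = $98 - $89 = $9/unit
BEQ = ceil($68513 / $9/unit) = ceil(7612.56) = 7613 units

7613 units


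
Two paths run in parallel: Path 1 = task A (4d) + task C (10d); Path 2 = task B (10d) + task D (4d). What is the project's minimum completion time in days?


Path 1 = 4 + 10 = 14 days
Path 2 = 10 + 4 = 14 days
Duration = max(14, 14) = 14 days

14 days


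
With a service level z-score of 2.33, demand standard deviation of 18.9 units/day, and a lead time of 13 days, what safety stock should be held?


Formula: SS = z * sigma_d * sqrt(LT)
sqrt(LT) = sqrt(13) = 3.6056
SS = 2.33 * 18.9 * 3.6056
SS = 158.8 units

158.8 units


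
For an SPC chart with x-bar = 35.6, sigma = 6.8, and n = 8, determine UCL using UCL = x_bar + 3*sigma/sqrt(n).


UCL = 35.6 + 3 * 6.8 / sqrt(8)

42.81


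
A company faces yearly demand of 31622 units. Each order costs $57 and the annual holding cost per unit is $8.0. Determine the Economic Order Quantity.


Formula: EOQ = sqrt(2 * D * S / H)
Numerator: 2 * 31622 * 57 = 3604908
2DS/H = 3604908 / 8.0 = 450613.5
EOQ = sqrt(450613.5) = 671.3 units

671.3 units


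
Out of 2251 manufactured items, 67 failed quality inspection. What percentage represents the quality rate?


Formula: Quality Rate = Good Pieces / Total Pieces * 100
Good pieces = 2251 - 67 = 2184
QR = 2184 / 2251 * 100 = 97.0%

97.0%


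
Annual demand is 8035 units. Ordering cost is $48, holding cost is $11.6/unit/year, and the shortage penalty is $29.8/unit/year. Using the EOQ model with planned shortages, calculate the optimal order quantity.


Formula: EOQ* = sqrt(2DS/H) * sqrt((H+P)/P)
Base EOQ = sqrt(2*8035*48/11.6) = 257.87 units
Correction = sqrt((11.6+29.8)/29.8) = 1.17867
EOQ* = 257.87 * 1.17867 = 303.9 units

303.9 units


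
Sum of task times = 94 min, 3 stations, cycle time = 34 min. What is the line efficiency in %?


Formula: Efficiency = Sum of Task Times / (N_stations * CT) * 100
Total station capacity = 3 stations * 34 min = 102 min
Efficiency = 94 / 102 * 100 = 92.2%

92.2%


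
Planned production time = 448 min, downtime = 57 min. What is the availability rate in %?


Formula: Availability = (Planned Time - Downtime) / Planned Time * 100
Uptime = 448 - 57 = 391 min
Availability = 391 / 448 * 100 = 87.3%

87.3%


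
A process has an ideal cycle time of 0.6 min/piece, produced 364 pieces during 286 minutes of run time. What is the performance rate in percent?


Formula: Performance = (Ideal CT * Total Count) / Run Time * 100
Ideal output time = 0.6 * 364 = 218.4 min
Performance = 218.4 / 286 * 100 = 76.4%

76.4%


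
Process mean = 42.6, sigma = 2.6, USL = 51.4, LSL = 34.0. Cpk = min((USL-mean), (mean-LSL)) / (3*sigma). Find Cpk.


Cpu = (51.4 - 42.6) / (3 * 2.6) = 1.13
Cpl = (42.6 - 34.0) / (3 * 2.6) = 1.1
Cpk = min(1.13, 1.1) = 1.1

1.1


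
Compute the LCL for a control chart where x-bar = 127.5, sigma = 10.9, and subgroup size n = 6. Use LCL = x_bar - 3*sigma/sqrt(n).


LCL = 127.5 - 3 * 10.9 / sqrt(6)

114.15


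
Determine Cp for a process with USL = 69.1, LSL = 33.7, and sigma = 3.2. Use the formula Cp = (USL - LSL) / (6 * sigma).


Cp = (69.1 - 33.7) / (6 * 3.2)

1.84


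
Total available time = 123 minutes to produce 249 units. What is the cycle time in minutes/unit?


Formula: CT = Available Time / Number of Units
CT = 123 min / 249 units
CT = 0.49 min/unit

0.49 min/unit


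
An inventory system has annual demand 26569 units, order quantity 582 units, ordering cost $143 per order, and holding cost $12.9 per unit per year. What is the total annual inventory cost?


TC = 26569/582 * 143 + 582/2 * 12.9

$10282.02


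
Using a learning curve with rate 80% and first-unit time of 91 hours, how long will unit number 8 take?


Formula: T_n = T_1 * (learning_rate)^(log2(n)) where learning_rate = rate/100
Doublings = log2(8) = 3
T_n = 91 * 0.8^3
T_n = 91 * 0.512 = 46.6 hours

46.6 hours


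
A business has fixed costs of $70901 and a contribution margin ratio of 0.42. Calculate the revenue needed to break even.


Formula: BER = Fixed Costs / Contribution Margin Ratio
BER = $70901 / 0.42
BER = $168811.90 (to the nearest cent)

$168811.90


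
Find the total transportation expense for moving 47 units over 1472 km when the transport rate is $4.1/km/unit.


TC = dist * cost * units = 1472 * 4.1 * 47 = $283654.40

$283654.40


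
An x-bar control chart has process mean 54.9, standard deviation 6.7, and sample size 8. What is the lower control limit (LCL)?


LCL = 54.9 - 3 * 6.7 / sqrt(8)

47.79
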